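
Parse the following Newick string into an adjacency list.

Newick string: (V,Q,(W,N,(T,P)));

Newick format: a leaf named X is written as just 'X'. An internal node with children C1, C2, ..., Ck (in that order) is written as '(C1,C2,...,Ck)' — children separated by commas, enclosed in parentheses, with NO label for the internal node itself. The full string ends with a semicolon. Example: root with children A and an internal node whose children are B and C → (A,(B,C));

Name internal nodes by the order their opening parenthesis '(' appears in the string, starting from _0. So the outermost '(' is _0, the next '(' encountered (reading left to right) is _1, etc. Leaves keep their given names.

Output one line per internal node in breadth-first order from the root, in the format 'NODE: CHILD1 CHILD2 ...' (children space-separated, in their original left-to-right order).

Answer: _0: V Q _1
_1: W N _2
_2: T P

Derivation:
Input: (V,Q,(W,N,(T,P)));
Scanning left-to-right, naming '(' by encounter order:
  pos 0: '(' -> open internal node _0 (depth 1)
  pos 5: '(' -> open internal node _1 (depth 2)
  pos 10: '(' -> open internal node _2 (depth 3)
  pos 14: ')' -> close internal node _2 (now at depth 2)
  pos 15: ')' -> close internal node _1 (now at depth 1)
  pos 16: ')' -> close internal node _0 (now at depth 0)
Total internal nodes: 3
BFS adjacency from root:
  _0: V Q _1
  _1: W N _2
  _2: T P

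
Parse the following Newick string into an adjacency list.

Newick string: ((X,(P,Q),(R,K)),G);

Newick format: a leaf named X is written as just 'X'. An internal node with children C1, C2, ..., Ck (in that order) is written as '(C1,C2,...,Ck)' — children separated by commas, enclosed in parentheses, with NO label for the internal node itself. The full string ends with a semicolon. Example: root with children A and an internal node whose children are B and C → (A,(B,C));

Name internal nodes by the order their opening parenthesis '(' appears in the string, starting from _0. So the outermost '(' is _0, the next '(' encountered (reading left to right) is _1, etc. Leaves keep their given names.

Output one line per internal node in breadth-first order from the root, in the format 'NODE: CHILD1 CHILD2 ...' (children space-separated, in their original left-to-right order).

Input: ((X,(P,Q),(R,K)),G);
Scanning left-to-right, naming '(' by encounter order:
  pos 0: '(' -> open internal node _0 (depth 1)
  pos 1: '(' -> open internal node _1 (depth 2)
  pos 4: '(' -> open internal node _2 (depth 3)
  pos 8: ')' -> close internal node _2 (now at depth 2)
  pos 10: '(' -> open internal node _3 (depth 3)
  pos 14: ')' -> close internal node _3 (now at depth 2)
  pos 15: ')' -> close internal node _1 (now at depth 1)
  pos 18: ')' -> close internal node _0 (now at depth 0)
Total internal nodes: 4
BFS adjacency from root:
  _0: _1 G
  _1: X _2 _3
  _2: P Q
  _3: R K

Answer: _0: _1 G
_1: X _2 _3
_2: P Q
_3: R K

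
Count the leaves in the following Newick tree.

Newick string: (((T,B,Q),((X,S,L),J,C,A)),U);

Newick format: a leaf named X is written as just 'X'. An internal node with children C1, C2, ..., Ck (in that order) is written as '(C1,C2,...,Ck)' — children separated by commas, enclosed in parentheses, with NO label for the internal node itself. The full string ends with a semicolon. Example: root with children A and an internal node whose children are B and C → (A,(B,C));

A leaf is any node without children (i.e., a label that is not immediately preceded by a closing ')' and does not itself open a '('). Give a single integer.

Answer: 10

Derivation:
Newick: (((T,B,Q),((X,S,L),J,C,A)),U);
Scan left-to-right; a leaf is any maximal label run not followed by '(':
  pos 3: leaf 'T' → count = 1
  pos 5: leaf 'B' → count = 2
  pos 7: leaf 'Q' → count = 3
  pos 12: leaf 'X' → count = 4
  pos 14: leaf 'S' → count = 5
  pos 16: leaf 'L' → count = 6
  pos 19: leaf 'J' → count = 7
  pos 21: leaf 'C' → count = 8
  pos 23: leaf 'A' → count = 9
  pos 27: leaf 'U' → count = 10
Total leaves: 10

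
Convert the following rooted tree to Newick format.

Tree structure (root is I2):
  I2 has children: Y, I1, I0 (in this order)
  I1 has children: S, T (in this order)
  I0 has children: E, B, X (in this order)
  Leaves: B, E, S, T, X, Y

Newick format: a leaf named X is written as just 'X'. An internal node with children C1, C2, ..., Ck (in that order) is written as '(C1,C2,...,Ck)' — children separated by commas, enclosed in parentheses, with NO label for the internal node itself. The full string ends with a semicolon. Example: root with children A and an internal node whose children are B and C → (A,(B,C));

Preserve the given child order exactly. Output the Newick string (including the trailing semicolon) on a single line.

Answer: (Y,(S,T),(E,B,X));

Derivation:
internal I2 with children ['Y', 'I1', 'I0']
  leaf 'Y' → 'Y'
  internal I1 with children ['S', 'T']
    leaf 'S' → 'S'
    leaf 'T' → 'T'
  → '(S,T)'
  internal I0 with children ['E', 'B', 'X']
    leaf 'E' → 'E'
    leaf 'B' → 'B'
    leaf 'X' → 'X'
  → '(E,B,X)'
→ '(Y,(S,T),(E,B,X))'
Final: (Y,(S,T),(E,B,X));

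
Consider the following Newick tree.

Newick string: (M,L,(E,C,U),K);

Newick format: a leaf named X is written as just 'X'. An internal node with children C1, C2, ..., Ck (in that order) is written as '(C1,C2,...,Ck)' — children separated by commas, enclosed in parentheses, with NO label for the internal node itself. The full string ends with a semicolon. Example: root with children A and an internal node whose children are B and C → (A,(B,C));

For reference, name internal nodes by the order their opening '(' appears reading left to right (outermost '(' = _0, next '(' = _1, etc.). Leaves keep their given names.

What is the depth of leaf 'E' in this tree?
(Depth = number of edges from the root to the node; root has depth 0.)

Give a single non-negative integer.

Newick: (M,L,(E,C,U),K);
Naming internals by '(' encounter order: outermost '(' = _0, next = _1, ...
Query node: E
Path from root: _0 -> _1 -> E
Depth of E: 2 (number of edges from root)

Answer: 2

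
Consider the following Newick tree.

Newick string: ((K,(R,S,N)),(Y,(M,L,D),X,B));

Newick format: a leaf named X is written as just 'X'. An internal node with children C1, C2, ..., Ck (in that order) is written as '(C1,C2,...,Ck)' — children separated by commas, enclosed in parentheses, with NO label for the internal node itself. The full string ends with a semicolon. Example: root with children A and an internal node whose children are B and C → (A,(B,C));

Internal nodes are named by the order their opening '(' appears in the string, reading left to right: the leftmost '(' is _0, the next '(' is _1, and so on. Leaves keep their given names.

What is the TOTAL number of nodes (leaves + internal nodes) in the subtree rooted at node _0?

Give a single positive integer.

Answer: 15

Derivation:
Newick: ((K,(R,S,N)),(Y,(M,L,D),X,B));
Locate _0: it is the '(' at position 0 (the 1st '(' reading left to right).
Query: subtree rooted at _0
_0: subtree_size = 1 + 14
  _1: subtree_size = 1 + 5
    K: subtree_size = 1 + 0
    _2: subtree_size = 1 + 3
      R: subtree_size = 1 + 0
      S: subtree_size = 1 + 0
      N: subtree_size = 1 + 0
  _3: subtree_size = 1 + 7
    Y: subtree_size = 1 + 0
    _4: subtree_size = 1 + 3
      M: subtree_size = 1 + 0
      L: subtree_size = 1 + 0
      D: subtree_size = 1 + 0
    X: subtree_size = 1 + 0
    B: subtree_size = 1 + 0
Total subtree size of _0: 15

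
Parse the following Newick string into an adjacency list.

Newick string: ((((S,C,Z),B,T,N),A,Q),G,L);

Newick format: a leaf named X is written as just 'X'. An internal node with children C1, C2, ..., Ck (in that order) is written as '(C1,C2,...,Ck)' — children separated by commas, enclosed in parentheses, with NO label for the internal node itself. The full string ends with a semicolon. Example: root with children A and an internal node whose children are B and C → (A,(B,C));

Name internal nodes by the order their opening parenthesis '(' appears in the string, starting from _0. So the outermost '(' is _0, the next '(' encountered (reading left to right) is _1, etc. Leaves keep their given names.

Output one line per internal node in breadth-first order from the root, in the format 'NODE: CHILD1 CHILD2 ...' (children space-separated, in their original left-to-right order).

Answer: _0: _1 G L
_1: _2 A Q
_2: _3 B T N
_3: S C Z

Derivation:
Input: ((((S,C,Z),B,T,N),A,Q),G,L);
Scanning left-to-right, naming '(' by encounter order:
  pos 0: '(' -> open internal node _0 (depth 1)
  pos 1: '(' -> open internal node _1 (depth 2)
  pos 2: '(' -> open internal node _2 (depth 3)
  pos 3: '(' -> open internal node _3 (depth 4)
  pos 9: ')' -> close internal node _3 (now at depth 3)
  pos 16: ')' -> close internal node _2 (now at depth 2)
  pos 21: ')' -> close internal node _1 (now at depth 1)
  pos 26: ')' -> close internal node _0 (now at depth 0)
Total internal nodes: 4
BFS adjacency from root:
  _0: _1 G L
  _1: _2 A Q
  _2: _3 B T N
  _3: S C Z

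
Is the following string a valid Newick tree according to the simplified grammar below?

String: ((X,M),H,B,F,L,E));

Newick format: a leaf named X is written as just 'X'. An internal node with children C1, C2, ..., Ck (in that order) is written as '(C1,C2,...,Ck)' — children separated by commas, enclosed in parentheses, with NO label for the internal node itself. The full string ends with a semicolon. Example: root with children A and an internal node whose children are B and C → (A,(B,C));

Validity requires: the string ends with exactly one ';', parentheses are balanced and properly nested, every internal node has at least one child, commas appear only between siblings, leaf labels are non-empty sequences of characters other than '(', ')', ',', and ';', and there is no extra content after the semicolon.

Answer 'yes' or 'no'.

Input: ((X,M),H,B,F,L,E));
Paren balance: 2 '(' vs 3 ')' MISMATCH
Ends with single ';': True
Full parse: FAILS (extra content after tree at pos 17)
Valid: False

Answer: no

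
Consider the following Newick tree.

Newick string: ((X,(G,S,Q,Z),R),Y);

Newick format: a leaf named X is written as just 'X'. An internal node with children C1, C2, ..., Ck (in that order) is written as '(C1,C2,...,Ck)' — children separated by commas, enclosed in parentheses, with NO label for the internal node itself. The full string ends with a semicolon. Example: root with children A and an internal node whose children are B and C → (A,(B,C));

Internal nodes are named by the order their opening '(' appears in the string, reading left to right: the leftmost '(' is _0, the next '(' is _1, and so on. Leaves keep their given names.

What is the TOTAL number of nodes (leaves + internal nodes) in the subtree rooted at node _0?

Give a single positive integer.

Answer: 10

Derivation:
Newick: ((X,(G,S,Q,Z),R),Y);
Locate _0: it is the '(' at position 0 (the 1st '(' reading left to right).
Query: subtree rooted at _0
_0: subtree_size = 1 + 9
  _1: subtree_size = 1 + 7
    X: subtree_size = 1 + 0
    _2: subtree_size = 1 + 4
      G: subtree_size = 1 + 0
      S: subtree_size = 1 + 0
      Q: subtree_size = 1 + 0
      Z: subtree_size = 1 + 0
    R: subtree_size = 1 + 0
  Y: subtree_size = 1 + 0
Total subtree size of _0: 10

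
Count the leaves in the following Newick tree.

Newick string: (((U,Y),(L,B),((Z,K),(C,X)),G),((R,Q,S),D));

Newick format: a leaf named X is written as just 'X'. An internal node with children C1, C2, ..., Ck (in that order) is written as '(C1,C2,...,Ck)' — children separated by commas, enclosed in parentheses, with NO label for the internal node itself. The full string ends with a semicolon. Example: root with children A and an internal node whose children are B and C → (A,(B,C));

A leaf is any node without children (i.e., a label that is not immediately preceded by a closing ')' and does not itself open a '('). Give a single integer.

Answer: 13

Derivation:
Newick: (((U,Y),(L,B),((Z,K),(C,X)),G),((R,Q,S),D));
Scan left-to-right; a leaf is any maximal label run not followed by '(':
  pos 3: leaf 'U' → count = 1
  pos 5: leaf 'Y' → count = 2
  pos 9: leaf 'L' → count = 3
  pos 11: leaf 'B' → count = 4
  pos 16: leaf 'Z' → count = 5
  pos 18: leaf 'K' → count = 6
  pos 22: leaf 'C' → count = 7
  pos 24: leaf 'X' → count = 8
  pos 28: leaf 'G' → count = 9
  pos 33: leaf 'R' → count = 10
  pos 35: leaf 'Q' → count = 11
  pos 37: leaf 'S' → count = 12
  pos 40: leaf 'D' → count = 13
Total leaves: 13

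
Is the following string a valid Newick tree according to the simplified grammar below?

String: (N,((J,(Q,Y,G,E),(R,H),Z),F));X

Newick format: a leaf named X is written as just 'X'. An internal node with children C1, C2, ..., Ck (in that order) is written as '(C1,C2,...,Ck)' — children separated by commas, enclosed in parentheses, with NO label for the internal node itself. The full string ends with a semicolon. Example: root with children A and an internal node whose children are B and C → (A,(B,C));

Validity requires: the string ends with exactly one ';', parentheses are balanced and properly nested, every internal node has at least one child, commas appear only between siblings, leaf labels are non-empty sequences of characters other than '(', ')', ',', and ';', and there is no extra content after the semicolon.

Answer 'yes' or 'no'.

Answer: no

Derivation:
Input: (N,((J,(Q,Y,G,E),(R,H),Z),F));X
Paren balance: 5 '(' vs 5 ')' OK
Ends with single ';': False
Full parse: FAILS (must end with ;)
Valid: False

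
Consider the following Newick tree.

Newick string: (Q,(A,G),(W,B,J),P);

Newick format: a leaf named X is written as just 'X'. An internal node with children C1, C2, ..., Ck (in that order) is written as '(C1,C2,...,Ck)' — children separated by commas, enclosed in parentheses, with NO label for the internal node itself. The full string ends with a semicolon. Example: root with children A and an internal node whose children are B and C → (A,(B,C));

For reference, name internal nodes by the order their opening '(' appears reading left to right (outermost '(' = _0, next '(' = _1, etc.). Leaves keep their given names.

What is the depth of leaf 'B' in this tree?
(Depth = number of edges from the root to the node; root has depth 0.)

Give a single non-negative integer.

Answer: 2

Derivation:
Newick: (Q,(A,G),(W,B,J),P);
Naming internals by '(' encounter order: outermost '(' = _0, next = _1, ...
Query node: B
Path from root: _0 -> _2 -> B
Depth of B: 2 (number of edges from root)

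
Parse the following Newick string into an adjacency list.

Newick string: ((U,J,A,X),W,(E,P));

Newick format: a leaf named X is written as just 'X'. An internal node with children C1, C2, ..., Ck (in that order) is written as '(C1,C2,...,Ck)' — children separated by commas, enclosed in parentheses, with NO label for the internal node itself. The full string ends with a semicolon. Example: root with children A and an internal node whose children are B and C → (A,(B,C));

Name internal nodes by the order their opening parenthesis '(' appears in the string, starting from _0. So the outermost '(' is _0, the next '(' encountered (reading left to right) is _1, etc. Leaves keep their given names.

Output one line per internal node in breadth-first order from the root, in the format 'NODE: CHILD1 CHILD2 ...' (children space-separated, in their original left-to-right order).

Input: ((U,J,A,X),W,(E,P));
Scanning left-to-right, naming '(' by encounter order:
  pos 0: '(' -> open internal node _0 (depth 1)
  pos 1: '(' -> open internal node _1 (depth 2)
  pos 9: ')' -> close internal node _1 (now at depth 1)
  pos 13: '(' -> open internal node _2 (depth 2)
  pos 17: ')' -> close internal node _2 (now at depth 1)
  pos 18: ')' -> close internal node _0 (now at depth 0)
Total internal nodes: 3
BFS adjacency from root:
  _0: _1 W _2
  _1: U J A X
  _2: E P

Answer: _0: _1 W _2
_1: U J A X
_2: E P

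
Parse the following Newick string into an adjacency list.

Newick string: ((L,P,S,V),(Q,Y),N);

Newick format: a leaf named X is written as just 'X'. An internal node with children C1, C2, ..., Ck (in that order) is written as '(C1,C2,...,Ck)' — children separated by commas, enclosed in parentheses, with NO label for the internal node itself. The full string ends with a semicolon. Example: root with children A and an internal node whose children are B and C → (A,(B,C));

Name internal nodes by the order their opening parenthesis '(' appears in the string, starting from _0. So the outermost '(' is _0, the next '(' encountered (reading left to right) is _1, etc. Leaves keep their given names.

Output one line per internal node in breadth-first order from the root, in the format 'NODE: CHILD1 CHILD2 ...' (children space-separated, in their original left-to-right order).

Input: ((L,P,S,V),(Q,Y),N);
Scanning left-to-right, naming '(' by encounter order:
  pos 0: '(' -> open internal node _0 (depth 1)
  pos 1: '(' -> open internal node _1 (depth 2)
  pos 9: ')' -> close internal node _1 (now at depth 1)
  pos 11: '(' -> open internal node _2 (depth 2)
  pos 15: ')' -> close internal node _2 (now at depth 1)
  pos 18: ')' -> close internal node _0 (now at depth 0)
Total internal nodes: 3
BFS adjacency from root:
  _0: _1 _2 N
  _1: L P S V
  _2: Q Y

Answer: _0: _1 _2 N
_1: L P S V
_2: Q Y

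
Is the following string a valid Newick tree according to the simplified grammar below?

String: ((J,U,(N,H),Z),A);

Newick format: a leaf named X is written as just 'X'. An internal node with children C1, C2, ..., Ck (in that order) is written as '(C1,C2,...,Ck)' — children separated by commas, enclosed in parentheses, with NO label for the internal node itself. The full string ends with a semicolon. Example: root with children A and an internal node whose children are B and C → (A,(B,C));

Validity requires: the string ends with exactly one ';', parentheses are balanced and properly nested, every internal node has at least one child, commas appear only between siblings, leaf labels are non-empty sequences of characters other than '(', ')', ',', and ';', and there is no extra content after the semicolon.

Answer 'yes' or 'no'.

Answer: yes

Derivation:
Input: ((J,U,(N,H),Z),A);
Paren balance: 3 '(' vs 3 ')' OK
Ends with single ';': True
Full parse: OK
Valid: True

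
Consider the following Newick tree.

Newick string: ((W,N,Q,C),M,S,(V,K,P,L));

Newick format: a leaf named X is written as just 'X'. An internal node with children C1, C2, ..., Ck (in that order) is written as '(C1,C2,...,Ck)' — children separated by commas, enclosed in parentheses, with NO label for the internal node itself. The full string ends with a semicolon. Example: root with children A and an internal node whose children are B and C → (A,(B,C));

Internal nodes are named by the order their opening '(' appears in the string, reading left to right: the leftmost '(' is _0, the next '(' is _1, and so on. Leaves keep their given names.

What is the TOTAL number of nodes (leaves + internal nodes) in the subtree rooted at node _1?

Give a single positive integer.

Answer: 5

Derivation:
Newick: ((W,N,Q,C),M,S,(V,K,P,L));
Locate _1: it is the '(' at position 1 (the 2nd '(' reading left to right).
Query: subtree rooted at _1
_1: subtree_size = 1 + 4
  W: subtree_size = 1 + 0
  N: subtree_size = 1 + 0
  Q: subtree_size = 1 + 0
  C: subtree_size = 1 + 0
Total subtree size of _1: 5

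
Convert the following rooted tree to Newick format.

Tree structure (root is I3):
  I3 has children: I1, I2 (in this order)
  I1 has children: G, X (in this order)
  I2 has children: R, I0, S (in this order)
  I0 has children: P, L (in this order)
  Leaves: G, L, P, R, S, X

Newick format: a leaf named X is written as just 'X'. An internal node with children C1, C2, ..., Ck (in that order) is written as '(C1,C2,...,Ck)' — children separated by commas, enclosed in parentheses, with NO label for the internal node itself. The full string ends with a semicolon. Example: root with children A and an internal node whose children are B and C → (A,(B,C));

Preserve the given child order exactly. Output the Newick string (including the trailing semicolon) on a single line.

internal I3 with children ['I1', 'I2']
  internal I1 with children ['G', 'X']
    leaf 'G' → 'G'
    leaf 'X' → 'X'
  → '(G,X)'
  internal I2 with children ['R', 'I0', 'S']
    leaf 'R' → 'R'
    internal I0 with children ['P', 'L']
      leaf 'P' → 'P'
      leaf 'L' → 'L'
    → '(P,L)'
    leaf 'S' → 'S'
  → '(R,(P,L),S)'
→ '((G,X),(R,(P,L),S))'
Final: ((G,X),(R,(P,L),S));

Answer: ((G,X),(R,(P,L),S));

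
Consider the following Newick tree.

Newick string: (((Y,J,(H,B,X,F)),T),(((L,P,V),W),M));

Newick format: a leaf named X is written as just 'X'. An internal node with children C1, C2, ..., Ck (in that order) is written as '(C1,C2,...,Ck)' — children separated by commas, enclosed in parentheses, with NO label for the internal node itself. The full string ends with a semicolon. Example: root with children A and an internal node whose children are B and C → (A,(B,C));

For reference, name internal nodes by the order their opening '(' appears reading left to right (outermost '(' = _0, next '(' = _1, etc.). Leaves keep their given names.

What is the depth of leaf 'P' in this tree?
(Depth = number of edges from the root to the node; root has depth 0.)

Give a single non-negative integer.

Answer: 4

Derivation:
Newick: (((Y,J,(H,B,X,F)),T),(((L,P,V),W),M));
Naming internals by '(' encounter order: outermost '(' = _0, next = _1, ...
Query node: P
Path from root: _0 -> _4 -> _5 -> _6 -> P
Depth of P: 4 (number of edges from root)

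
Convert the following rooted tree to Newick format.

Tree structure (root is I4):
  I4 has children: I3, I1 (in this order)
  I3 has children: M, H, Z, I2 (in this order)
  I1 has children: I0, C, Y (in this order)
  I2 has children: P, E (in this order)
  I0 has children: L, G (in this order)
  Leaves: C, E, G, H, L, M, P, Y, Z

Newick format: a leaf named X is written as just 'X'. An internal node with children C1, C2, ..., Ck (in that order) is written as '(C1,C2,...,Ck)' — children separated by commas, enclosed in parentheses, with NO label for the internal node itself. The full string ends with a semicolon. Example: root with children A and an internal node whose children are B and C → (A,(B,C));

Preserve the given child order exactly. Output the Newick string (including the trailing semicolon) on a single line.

internal I4 with children ['I3', 'I1']
  internal I3 with children ['M', 'H', 'Z', 'I2']
    leaf 'M' → 'M'
    leaf 'H' → 'H'
    leaf 'Z' → 'Z'
    internal I2 with children ['P', 'E']
      leaf 'P' → 'P'
      leaf 'E' → 'E'
    → '(P,E)'
  → '(M,H,Z,(P,E))'
  internal I1 with children ['I0', 'C', 'Y']
    internal I0 with children ['L', 'G']
      leaf 'L' → 'L'
      leaf 'G' → 'G'
    → '(L,G)'
    leaf 'C' → 'C'
    leaf 'Y' → 'Y'
  → '((L,G),C,Y)'
→ '((M,H,Z,(P,E)),((L,G),C,Y))'
Final: ((M,H,Z,(P,E)),((L,G),C,Y));

Answer: ((M,H,Z,(P,E)),((L,G),C,Y));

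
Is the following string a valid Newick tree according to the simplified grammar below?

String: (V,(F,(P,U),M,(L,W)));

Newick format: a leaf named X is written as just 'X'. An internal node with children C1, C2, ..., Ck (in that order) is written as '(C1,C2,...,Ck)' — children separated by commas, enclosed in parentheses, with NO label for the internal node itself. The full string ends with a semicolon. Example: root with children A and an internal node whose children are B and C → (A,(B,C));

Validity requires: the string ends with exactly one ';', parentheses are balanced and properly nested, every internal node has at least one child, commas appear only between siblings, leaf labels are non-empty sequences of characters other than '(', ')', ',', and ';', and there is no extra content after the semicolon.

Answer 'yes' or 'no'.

Answer: yes

Derivation:
Input: (V,(F,(P,U),M,(L,W)));
Paren balance: 4 '(' vs 4 ')' OK
Ends with single ';': True
Full parse: OK
Valid: True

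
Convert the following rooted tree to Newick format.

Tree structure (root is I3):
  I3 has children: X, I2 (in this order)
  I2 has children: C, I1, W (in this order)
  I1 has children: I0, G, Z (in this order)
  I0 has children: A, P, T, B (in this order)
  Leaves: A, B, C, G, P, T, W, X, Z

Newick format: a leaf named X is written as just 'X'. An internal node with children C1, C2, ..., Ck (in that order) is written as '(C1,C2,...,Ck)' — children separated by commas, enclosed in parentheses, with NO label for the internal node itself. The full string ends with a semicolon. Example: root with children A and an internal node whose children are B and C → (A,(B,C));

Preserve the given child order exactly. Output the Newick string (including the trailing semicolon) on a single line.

internal I3 with children ['X', 'I2']
  leaf 'X' → 'X'
  internal I2 with children ['C', 'I1', 'W']
    leaf 'C' → 'C'
    internal I1 with children ['I0', 'G', 'Z']
      internal I0 with children ['A', 'P', 'T', 'B']
        leaf 'A' → 'A'
        leaf 'P' → 'P'
        leaf 'T' → 'T'
        leaf 'B' → 'B'
      → '(A,P,T,B)'
      leaf 'G' → 'G'
      leaf 'Z' → 'Z'
    → '((A,P,T,B),G,Z)'
    leaf 'W' → 'W'
  → '(C,((A,P,T,B),G,Z),W)'
→ '(X,(C,((A,P,T,B),G,Z),W))'
Final: (X,(C,((A,P,T,B),G,Z),W));

Answer: (X,(C,((A,P,T,B),G,Z),W));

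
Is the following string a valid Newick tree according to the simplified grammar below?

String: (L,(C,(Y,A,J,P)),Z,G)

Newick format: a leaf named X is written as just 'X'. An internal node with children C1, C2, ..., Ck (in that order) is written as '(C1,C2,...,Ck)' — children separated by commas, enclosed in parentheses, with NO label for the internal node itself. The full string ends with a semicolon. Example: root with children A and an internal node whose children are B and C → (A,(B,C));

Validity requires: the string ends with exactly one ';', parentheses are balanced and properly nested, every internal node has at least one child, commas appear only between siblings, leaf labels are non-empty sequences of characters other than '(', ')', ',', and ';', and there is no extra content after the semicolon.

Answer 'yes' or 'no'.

Answer: no

Derivation:
Input: (L,(C,(Y,A,J,P)),Z,G)
Paren balance: 3 '(' vs 3 ')' OK
Ends with single ';': False
Full parse: FAILS (must end with ;)
Valid: False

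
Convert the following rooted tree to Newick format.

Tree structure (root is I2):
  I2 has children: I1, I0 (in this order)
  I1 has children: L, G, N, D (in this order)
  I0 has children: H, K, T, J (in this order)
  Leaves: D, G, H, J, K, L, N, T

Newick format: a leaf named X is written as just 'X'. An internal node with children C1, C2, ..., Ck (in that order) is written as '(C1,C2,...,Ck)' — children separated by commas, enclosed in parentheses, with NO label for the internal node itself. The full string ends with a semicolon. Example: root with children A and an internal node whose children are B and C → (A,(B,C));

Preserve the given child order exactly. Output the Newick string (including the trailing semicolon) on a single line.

Answer: ((L,G,N,D),(H,K,T,J));

Derivation:
internal I2 with children ['I1', 'I0']
  internal I1 with children ['L', 'G', 'N', 'D']
    leaf 'L' → 'L'
    leaf 'G' → 'G'
    leaf 'N' → 'N'
    leaf 'D' → 'D'
  → '(L,G,N,D)'
  internal I0 with children ['H', 'K', 'T', 'J']
    leaf 'H' → 'H'
    leaf 'K' → 'K'
    leaf 'T' → 'T'
    leaf 'J' → 'J'
  → '(H,K,T,J)'
→ '((L,G,N,D),(H,K,T,J))'
Final: ((L,G,N,D),(H,K,T,J));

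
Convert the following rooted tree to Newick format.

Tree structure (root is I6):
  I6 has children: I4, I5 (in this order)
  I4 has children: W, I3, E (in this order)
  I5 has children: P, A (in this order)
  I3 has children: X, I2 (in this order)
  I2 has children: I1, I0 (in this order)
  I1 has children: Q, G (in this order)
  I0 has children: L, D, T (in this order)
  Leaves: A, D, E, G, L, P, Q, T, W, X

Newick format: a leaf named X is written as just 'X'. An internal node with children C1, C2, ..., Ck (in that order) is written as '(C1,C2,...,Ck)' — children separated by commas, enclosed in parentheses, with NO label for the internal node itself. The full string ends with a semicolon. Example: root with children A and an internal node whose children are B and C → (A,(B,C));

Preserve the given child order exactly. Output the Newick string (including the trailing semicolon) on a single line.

internal I6 with children ['I4', 'I5']
  internal I4 with children ['W', 'I3', 'E']
    leaf 'W' → 'W'
    internal I3 with children ['X', 'I2']
      leaf 'X' → 'X'
      internal I2 with children ['I1', 'I0']
        internal I1 with children ['Q', 'G']
          leaf 'Q' → 'Q'
          leaf 'G' → 'G'
        → '(Q,G)'
        internal I0 with children ['L', 'D', 'T']
          leaf 'L' → 'L'
          leaf 'D' → 'D'
          leaf 'T' → 'T'
        → '(L,D,T)'
      → '((Q,G),(L,D,T))'
    → '(X,((Q,G),(L,D,T)))'
    leaf 'E' → 'E'
  → '(W,(X,((Q,G),(L,D,T))),E)'
  internal I5 with children ['P', 'A']
    leaf 'P' → 'P'
    leaf 'A' → 'A'
  → '(P,A)'
→ '((W,(X,((Q,G),(L,D,T))),E),(P,A))'
Final: ((W,(X,((Q,G),(L,D,T))),E),(P,A));

Answer: ((W,(X,((Q,G),(L,D,T))),E),(P,A));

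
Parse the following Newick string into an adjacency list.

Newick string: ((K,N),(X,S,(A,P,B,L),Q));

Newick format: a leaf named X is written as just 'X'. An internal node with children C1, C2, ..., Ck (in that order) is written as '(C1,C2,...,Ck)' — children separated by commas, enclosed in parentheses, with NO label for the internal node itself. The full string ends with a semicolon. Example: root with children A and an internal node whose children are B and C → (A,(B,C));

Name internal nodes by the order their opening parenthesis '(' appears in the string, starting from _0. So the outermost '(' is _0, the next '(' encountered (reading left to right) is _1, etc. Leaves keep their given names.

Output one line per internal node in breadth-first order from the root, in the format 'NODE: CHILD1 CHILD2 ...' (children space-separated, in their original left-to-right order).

Input: ((K,N),(X,S,(A,P,B,L),Q));
Scanning left-to-right, naming '(' by encounter order:
  pos 0: '(' -> open internal node _0 (depth 1)
  pos 1: '(' -> open internal node _1 (depth 2)
  pos 5: ')' -> close internal node _1 (now at depth 1)
  pos 7: '(' -> open internal node _2 (depth 2)
  pos 12: '(' -> open internal node _3 (depth 3)
  pos 20: ')' -> close internal node _3 (now at depth 2)
  pos 23: ')' -> close internal node _2 (now at depth 1)
  pos 24: ')' -> close internal node _0 (now at depth 0)
Total internal nodes: 4
BFS adjacency from root:
  _0: _1 _2
  _1: K N
  _2: X S _3 Q
  _3: A P B L

Answer: _0: _1 _2
_1: K N
_2: X S _3 Q
_3: A P B L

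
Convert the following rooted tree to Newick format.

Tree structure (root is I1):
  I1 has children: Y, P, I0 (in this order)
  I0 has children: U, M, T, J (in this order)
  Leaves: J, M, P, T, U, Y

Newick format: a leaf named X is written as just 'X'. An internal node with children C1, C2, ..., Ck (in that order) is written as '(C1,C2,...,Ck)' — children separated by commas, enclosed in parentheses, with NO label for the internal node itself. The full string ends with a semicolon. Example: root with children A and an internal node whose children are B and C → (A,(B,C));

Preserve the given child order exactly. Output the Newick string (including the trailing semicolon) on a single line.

internal I1 with children ['Y', 'P', 'I0']
  leaf 'Y' → 'Y'
  leaf 'P' → 'P'
  internal I0 with children ['U', 'M', 'T', 'J']
    leaf 'U' → 'U'
    leaf 'M' → 'M'
    leaf 'T' → 'T'
    leaf 'J' → 'J'
  → '(U,M,T,J)'
→ '(Y,P,(U,M,T,J))'
Final: (Y,P,(U,M,T,J));

Answer: (Y,P,(U,M,T,J));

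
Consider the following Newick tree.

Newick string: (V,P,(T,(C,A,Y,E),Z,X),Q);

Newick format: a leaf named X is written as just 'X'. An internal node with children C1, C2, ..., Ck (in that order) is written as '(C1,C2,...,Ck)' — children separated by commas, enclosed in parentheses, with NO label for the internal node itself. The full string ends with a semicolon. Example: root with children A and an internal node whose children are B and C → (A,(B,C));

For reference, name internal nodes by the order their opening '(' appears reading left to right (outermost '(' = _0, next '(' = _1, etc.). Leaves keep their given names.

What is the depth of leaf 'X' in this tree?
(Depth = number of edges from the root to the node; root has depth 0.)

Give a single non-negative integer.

Answer: 2

Derivation:
Newick: (V,P,(T,(C,A,Y,E),Z,X),Q);
Naming internals by '(' encounter order: outermost '(' = _0, next = _1, ...
Query node: X
Path from root: _0 -> _1 -> X
Depth of X: 2 (number of edges from root)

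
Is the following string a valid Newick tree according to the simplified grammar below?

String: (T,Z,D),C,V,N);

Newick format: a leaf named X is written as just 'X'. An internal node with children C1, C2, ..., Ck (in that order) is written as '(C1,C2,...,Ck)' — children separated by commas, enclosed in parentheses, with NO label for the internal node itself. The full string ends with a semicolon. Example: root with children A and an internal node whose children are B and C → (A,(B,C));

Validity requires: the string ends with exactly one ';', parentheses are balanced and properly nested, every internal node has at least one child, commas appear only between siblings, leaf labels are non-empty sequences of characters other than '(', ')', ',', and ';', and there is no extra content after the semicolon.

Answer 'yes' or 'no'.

Answer: no

Derivation:
Input: (T,Z,D),C,V,N);
Paren balance: 1 '(' vs 2 ')' MISMATCH
Ends with single ';': True
Full parse: FAILS (extra content after tree at pos 7)
Valid: False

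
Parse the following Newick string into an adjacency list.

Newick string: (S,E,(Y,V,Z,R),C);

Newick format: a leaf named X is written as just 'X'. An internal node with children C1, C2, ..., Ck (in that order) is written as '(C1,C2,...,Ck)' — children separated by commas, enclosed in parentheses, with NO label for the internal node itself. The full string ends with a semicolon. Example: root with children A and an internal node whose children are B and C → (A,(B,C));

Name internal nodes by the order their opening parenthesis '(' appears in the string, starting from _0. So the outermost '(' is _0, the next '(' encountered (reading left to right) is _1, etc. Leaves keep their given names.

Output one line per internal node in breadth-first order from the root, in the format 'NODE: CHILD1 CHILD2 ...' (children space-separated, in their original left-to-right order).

Answer: _0: S E _1 C
_1: Y V Z R

Derivation:
Input: (S,E,(Y,V,Z,R),C);
Scanning left-to-right, naming '(' by encounter order:
  pos 0: '(' -> open internal node _0 (depth 1)
  pos 5: '(' -> open internal node _1 (depth 2)
  pos 13: ')' -> close internal node _1 (now at depth 1)
  pos 16: ')' -> close internal node _0 (now at depth 0)
Total internal nodes: 2
BFS adjacency from root:
  _0: S E _1 C
  _1: Y V Z R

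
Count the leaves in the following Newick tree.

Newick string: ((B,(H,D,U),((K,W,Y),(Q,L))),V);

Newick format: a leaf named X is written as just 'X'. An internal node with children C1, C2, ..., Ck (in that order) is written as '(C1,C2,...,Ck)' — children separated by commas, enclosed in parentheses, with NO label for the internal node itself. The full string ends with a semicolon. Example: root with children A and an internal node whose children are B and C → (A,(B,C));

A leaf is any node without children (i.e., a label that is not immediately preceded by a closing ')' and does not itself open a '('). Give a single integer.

Newick: ((B,(H,D,U),((K,W,Y),(Q,L))),V);
Scan left-to-right; a leaf is any maximal label run not followed by '(':
  pos 2: leaf 'B' → count = 1
  pos 5: leaf 'H' → count = 2
  pos 7: leaf 'D' → count = 3
  pos 9: leaf 'U' → count = 4
  pos 14: leaf 'K' → count = 5
  pos 16: leaf 'W' → count = 6
  pos 18: leaf 'Y' → count = 7
  pos 22: leaf 'Q' → count = 8
  pos 24: leaf 'L' → count = 9
  pos 29: leaf 'V' → count = 10
Total leaves: 10

Answer: 10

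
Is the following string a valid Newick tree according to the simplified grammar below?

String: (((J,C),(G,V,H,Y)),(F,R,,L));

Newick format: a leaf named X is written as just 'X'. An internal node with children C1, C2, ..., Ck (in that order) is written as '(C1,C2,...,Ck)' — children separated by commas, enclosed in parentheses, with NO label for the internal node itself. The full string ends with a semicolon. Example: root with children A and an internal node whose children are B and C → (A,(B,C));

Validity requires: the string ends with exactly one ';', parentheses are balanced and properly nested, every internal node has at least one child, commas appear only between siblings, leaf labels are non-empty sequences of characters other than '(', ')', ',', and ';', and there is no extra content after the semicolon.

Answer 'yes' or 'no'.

Answer: no

Derivation:
Input: (((J,C),(G,V,H,Y)),(F,R,,L));
Paren balance: 5 '(' vs 5 ')' OK
Ends with single ';': True
Full parse: FAILS (empty leaf label at pos 24)
Valid: False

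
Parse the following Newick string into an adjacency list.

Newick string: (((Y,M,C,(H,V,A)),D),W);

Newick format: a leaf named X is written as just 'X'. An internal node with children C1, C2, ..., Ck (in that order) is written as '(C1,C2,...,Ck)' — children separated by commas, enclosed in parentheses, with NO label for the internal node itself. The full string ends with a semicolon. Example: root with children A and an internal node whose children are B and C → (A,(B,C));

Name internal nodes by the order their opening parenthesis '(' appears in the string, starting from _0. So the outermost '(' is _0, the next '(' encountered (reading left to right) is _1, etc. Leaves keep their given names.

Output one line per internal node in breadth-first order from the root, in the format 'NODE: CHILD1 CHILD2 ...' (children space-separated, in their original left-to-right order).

Input: (((Y,M,C,(H,V,A)),D),W);
Scanning left-to-right, naming '(' by encounter order:
  pos 0: '(' -> open internal node _0 (depth 1)
  pos 1: '(' -> open internal node _1 (depth 2)
  pos 2: '(' -> open internal node _2 (depth 3)
  pos 9: '(' -> open internal node _3 (depth 4)
  pos 15: ')' -> close internal node _3 (now at depth 3)
  pos 16: ')' -> close internal node _2 (now at depth 2)
  pos 19: ')' -> close internal node _1 (now at depth 1)
  pos 22: ')' -> close internal node _0 (now at depth 0)
Total internal nodes: 4
BFS adjacency from root:
  _0: _1 W
  _1: _2 D
  _2: Y M C _3
  _3: H V A

Answer: _0: _1 W
_1: _2 D
_2: Y M C _3
_3: H V A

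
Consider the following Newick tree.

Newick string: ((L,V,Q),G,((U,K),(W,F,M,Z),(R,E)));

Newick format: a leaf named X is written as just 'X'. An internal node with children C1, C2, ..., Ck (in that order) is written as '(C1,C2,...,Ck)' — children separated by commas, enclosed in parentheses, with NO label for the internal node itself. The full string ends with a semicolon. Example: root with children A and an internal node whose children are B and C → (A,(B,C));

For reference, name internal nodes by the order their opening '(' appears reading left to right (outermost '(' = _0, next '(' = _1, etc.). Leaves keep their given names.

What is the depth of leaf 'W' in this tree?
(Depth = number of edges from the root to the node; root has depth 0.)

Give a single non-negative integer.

Newick: ((L,V,Q),G,((U,K),(W,F,M,Z),(R,E)));
Naming internals by '(' encounter order: outermost '(' = _0, next = _1, ...
Query node: W
Path from root: _0 -> _2 -> _4 -> W
Depth of W: 3 (number of edges from root)

Answer: 3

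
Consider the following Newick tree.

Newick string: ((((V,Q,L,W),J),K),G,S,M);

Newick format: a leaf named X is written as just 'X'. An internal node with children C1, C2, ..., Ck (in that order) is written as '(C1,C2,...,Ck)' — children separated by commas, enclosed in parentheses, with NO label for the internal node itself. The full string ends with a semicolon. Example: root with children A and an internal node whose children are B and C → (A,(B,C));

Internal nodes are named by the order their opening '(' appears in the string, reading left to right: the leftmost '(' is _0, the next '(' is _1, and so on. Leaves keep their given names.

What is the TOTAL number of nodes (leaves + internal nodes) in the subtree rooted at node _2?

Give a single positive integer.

Answer: 7

Derivation:
Newick: ((((V,Q,L,W),J),K),G,S,M);
Locate _2: it is the '(' at position 2 (the 3rd '(' reading left to right).
Query: subtree rooted at _2
_2: subtree_size = 1 + 6
  _3: subtree_size = 1 + 4
    V: subtree_size = 1 + 0
    Q: subtree_size = 1 + 0
    L: subtree_size = 1 + 0
    W: subtree_size = 1 + 0
  J: subtree_size = 1 + 0
Total subtree size of _2: 7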